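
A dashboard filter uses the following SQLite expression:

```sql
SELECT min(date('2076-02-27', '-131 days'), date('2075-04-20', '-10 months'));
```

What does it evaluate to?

date('2076-02-27', '-131 days') → 2075-10-19.
date('2075-04-20', '-10 months') → 2074-06-20.
Earlier of the two is 2074-06-20.

2074-06-20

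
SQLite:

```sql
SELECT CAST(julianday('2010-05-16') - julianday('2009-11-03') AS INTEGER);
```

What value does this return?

194

27 days remain in November 2009 after the 3rd (30 − 3).
December 2009: 31 days.
January 2010: 31 days.
February 2010: 28 days.
March 2010: 31 days.
April 2010: 30 days.
Then 16 days into May 2010.
Total: 27 + 31 + 31 + 28 + 31 + 30 + 16 = 194.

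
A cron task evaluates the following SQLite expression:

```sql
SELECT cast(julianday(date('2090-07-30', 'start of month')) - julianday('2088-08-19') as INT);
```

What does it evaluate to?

681

`start of month` rewinds 2090-07-30 to 2090-07-01.
12 days remain in August 2088 after the 19th (31 − 19).
Full months from September 2088 through June 2090 contribute their day counts.
Then 1 day into July 2090.
Total: 12 + 30 + 31 + 30 + 31 + 31 + 28 + 31 + 30 + 31 + 30 + 31 + 31 + 30 + 31 + 30 + 31 + 31 + 28 + 31 + 30 + 31 + 30 + 1 = 681.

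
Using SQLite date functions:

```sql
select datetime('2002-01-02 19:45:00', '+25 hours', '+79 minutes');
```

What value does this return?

2002-01-03 22:04:00

+25 hours from 2002-01-02 19:45:00 is 2002-01-03 20:45:00 (crosses midnight).
79 minutes = 1h 19m; +79 minutes from 2002-01-03 20:45:00 is 2002-01-03 22:04:00.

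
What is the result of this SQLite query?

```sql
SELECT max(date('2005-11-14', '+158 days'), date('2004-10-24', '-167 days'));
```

2006-04-21

date('2005-11-14', '+158 days') → 2006-04-21.
date('2004-10-24', '-167 days') → 2004-05-10.
Later of the two is 2006-04-21.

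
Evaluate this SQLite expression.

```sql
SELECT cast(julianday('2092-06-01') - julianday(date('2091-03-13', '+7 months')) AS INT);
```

Adding +7 months to 2091-03-13 gives 2091-10-13.
18 days remain in October 2091 after the 13th (31 − 13).
Full months from November 2091 through May 2092 contribute their day counts.
Then 1 day into June 2092.
Total: 18 + 30 + 31 + 31 + 29 + 31 + 30 + 31 + 1 = 232.

232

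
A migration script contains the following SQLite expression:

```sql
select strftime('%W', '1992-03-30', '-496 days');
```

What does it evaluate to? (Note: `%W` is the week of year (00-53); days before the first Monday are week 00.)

First apply '-496 days': 1992-03-30 → 1990-11-20.
1990-11-20 is a Tuesday. SQLite's %W counts Mondays since the year started; the result is 47.

47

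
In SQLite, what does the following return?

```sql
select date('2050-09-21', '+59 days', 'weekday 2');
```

Applying '+59 days' to 2050-09-21: counting 59 days forward gives 2050-11-19.
`weekday 2` advances to the next Tuesday; 2050-11-19 is a Saturday, so it moves forward to 2050-11-22.

2050-11-22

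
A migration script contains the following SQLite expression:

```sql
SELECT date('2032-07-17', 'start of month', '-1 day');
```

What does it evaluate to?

`start of month` rewinds 2032-07-17 to 2032-07-01.
Going back 1 day from 2032-07-01 reaches 2032-06-30 (last day of June, 30 days).

2032-06-30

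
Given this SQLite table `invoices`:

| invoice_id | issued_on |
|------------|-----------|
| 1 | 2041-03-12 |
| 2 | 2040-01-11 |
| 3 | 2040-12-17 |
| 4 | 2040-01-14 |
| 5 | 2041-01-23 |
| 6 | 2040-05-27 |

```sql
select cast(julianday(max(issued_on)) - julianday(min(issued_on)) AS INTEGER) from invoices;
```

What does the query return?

426

MIN = 2040-01-11, MAX = 2041-03-12.
20 days remain in January 2040 after the 11th (31 − 11).
Full months from February 2040 through February 2041 contribute their day counts.
Then 12 days into March 2041.
Total: 20 + 29 + 31 + 30 + 31 + 30 + 31 + 31 + 30 + 31 + 30 + 31 + 31 + 28 + 12 = 426.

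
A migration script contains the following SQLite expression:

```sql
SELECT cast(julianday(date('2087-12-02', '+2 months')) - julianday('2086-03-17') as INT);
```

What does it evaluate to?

687

Adding +2 months to 2087-12-02 gives 2088-02-02.
14 days remain in March 2086 after the 17th (31 − 17).
Full months from April 2086 through January 2088 contribute their day counts.
Then 2 days into February 2088.
Total: 14 + 30 + 31 + 30 + 31 + 31 + 30 + 31 + 30 + 31 + 31 + 28 + 31 + 30 + 31 + 30 + 31 + 31 + 30 + 31 + 30 + 31 + 31 + 2 = 687.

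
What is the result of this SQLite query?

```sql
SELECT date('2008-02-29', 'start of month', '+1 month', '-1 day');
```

2008-02-29

`start of month` rewinds 2008-02-29 to 2008-02-01.
Adding +1 month to 2008-02-01 gives 2008-03-01.
Going back 1 day from 2008-03-01 reaches 2008-02-29 (last day of February, 29 days).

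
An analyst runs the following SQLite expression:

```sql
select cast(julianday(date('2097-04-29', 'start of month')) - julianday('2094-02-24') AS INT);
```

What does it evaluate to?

`start of month` rewinds 2097-04-29 to 2097-04-01.
4 days remain in February 2094 after the 24th (28 − 24).
Full months from March 2094 through March 2097 contribute their day counts.
Then 1 day into April 2097.
Total: 4 + 31 + 30 + 31 + 30 + 31 + 31 + 30 + 31 + 30 + 31 + 31 + 28 + 31 + 30 + 31 + 30 + 31 + 31 + 30 + 31 + 30 + 31 + 31 + 29 + 31 + 30 + 31 + 30 + 31 + 31 + 30 + 31 + 30 + 31 + 31 + 28 + 31 + 1 = 1132.

1132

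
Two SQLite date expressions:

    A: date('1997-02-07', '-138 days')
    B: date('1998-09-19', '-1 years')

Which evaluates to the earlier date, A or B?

A

A = 1996-09-22.
B = 1997-09-19.
A is earlier.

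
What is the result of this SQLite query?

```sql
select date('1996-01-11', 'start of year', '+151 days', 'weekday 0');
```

`start of year` rewinds 1996-01-11 to 1996-01-01.
Applying '+151 days' to 1996-01-01: counting 151 days forward gives 1996-05-31.
`weekday 0` advances to the next Sunday; 1996-05-31 is a Friday, so it moves forward to 1996-06-02.

1996-06-02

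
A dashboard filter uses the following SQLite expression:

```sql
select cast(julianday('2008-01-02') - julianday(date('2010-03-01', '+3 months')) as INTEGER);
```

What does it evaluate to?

-881

Adding +3 months to 2010-03-01 gives 2010-06-01.
29 days remain in January 2008 after the 2nd (31 − 2).
Full months from February 2008 through May 2010 contribute their day counts.
Then 1 day into June 2010.
Total: 29 + 29 + 31 + 30 + 31 + 30 + 31 + 31 + 30 + 31 + 30 + 31 + 31 + 28 + 31 + 30 + 31 + 30 + 31 + 31 + 30 + 31 + 30 + 31 + 31 + 28 + 31 + 30 + 31 + 1 = 881.
The subtraction is earlier − later, so the result is −881 → -881.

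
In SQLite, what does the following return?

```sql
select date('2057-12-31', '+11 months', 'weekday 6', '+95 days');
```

2059-03-12

Adding +11 months to 2057-12-31 targets 2058-11-31. November 2058 has only 30 days, so SQLite normalizes the 1-day overflow forward to 2058-12-01.
`weekday 6` advances to the next Saturday; 2058-12-01 is a Sunday, so it moves forward to 2058-12-07.
Applying '+95 days' to 2058-12-07: counting 95 days forward gives 2059-03-12.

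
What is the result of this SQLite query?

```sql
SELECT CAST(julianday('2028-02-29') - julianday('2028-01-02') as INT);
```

29 days remain in January 2028 after the 2nd (31 − 2).
Then 29 days into February 2028.
Total: 29 + 29 = 58.

58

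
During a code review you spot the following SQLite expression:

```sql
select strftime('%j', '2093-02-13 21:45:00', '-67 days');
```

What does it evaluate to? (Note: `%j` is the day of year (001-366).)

343

First apply '-67 days': 2093-02-13 21:45:00 → 2092-12-08 21:45:00.
Day-of-year for 2092-12-08: days since 2092-01-01 inclusive = 343, zero-padded to 343.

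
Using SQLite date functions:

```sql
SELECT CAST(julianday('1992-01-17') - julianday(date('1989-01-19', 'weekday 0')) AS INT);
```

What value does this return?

1090

`weekday 0` advances to the next Sunday; 1989-01-19 is a Thursday, so it moves forward to 1989-01-22.
9 days remain in January 1989 after the 22nd (31 − 22).
Full months from February 1989 through December 1991 contribute their day counts.
Then 17 days into January 1992.
Total: 9 + 28 + 31 + 30 + 31 + 30 + 31 + 31 + 30 + 31 + 30 + 31 + 31 + 28 + 31 + 30 + 31 + 30 + 31 + 31 + 30 + 31 + 30 + 31 + 31 + 28 + 31 + 30 + 31 + 30 + 31 + 31 + 30 + 31 + 30 + 31 + 17 = 1090.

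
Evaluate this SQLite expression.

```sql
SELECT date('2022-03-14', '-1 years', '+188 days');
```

Adding -1 year to 2022-03-14 gives 2021-03-14.
Applying '+188 days' to 2021-03-14: counting 188 days forward gives 2021-09-18.

2021-09-18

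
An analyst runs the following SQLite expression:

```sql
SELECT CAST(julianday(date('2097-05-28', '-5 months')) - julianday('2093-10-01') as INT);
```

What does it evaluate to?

Adding -5 months to 2097-05-28 gives 2096-12-28.
30 days remain in October 2093 after the 1st (31 − 1).
Full months from November 2093 through November 2096 contribute their day counts.
Then 28 days into December 2096.
Total: 30 + 30 + 31 + 31 + 28 + 31 + 30 + 31 + 30 + 31 + 31 + 30 + 31 + 30 + 31 + 31 + 28 + 31 + 30 + 31 + 30 + 31 + 31 + 30 + 31 + 30 + 31 + 31 + 29 + 31 + 30 + 31 + 30 + 31 + 31 + 30 + 31 + 30 + 28 = 1184.

1184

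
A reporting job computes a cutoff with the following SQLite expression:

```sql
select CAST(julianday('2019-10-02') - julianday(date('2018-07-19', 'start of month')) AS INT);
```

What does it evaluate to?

`start of month` rewinds 2018-07-19 to 2018-07-01.
30 days remain in July 2018 after the 1st (31 − 1).
Full months from August 2018 through September 2019 contribute their day counts.
Then 2 days into October 2019.
Total: 30 + 31 + 30 + 31 + 30 + 31 + 31 + 28 + 31 + 30 + 31 + 30 + 31 + 31 + 30 + 2 = 458.

458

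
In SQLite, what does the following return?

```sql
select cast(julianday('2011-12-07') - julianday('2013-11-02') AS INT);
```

24 days remain in December 2011 after the 7th (31 − 7).
Full months from January 2012 through October 2013 contribute their day counts.
Then 2 days into November 2013.
Total: 24 + 31 + 29 + 31 + 30 + 31 + 30 + 31 + 31 + 30 + 31 + 30 + 31 + 31 + 28 + 31 + 30 + 31 + 30 + 31 + 31 + 30 + 31 + 2 = 696.
The subtraction is earlier − later, so the result is −696 → -696.

-696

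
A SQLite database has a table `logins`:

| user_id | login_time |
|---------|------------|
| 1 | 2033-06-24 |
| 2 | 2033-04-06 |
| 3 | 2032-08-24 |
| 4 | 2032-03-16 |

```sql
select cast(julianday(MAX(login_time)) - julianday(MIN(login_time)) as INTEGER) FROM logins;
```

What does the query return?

MIN = 2032-03-16, MAX = 2033-06-24.
15 days remain in March 2032 after the 16th (31 − 16).
Full months from April 2032 through May 2033 contribute their day counts.
Then 24 days into June 2033.
Total: 15 + 30 + 31 + 30 + 31 + 31 + 30 + 31 + 30 + 31 + 31 + 28 + 31 + 30 + 31 + 24 = 465.

465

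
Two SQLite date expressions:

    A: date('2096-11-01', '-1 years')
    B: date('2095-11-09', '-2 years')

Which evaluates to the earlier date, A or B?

A = 2095-11-01.
B = 2093-11-09.
B is earlier.

B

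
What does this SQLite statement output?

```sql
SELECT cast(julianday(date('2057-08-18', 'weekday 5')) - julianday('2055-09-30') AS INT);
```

694

`weekday 5` advances to the next Friday; 2057-08-18 is a Saturday, so it moves forward to 2057-08-24.
0 days remain in September 2055 after the 30th (30 − 30).
Full months from October 2055 through July 2057 contribute their day counts.
Then 24 days into August 2057.
Total: 0 + 31 + 30 + 31 + 31 + 29 + 31 + 30 + 31 + 30 + 31 + 31 + 30 + 31 + 30 + 31 + 31 + 28 + 31 + 30 + 31 + 30 + 31 + 24 = 694.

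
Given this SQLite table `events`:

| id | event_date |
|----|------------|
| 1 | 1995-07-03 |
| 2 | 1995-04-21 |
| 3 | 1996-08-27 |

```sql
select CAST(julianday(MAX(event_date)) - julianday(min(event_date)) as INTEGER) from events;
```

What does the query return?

494

MIN = 1995-04-21, MAX = 1996-08-27.
9 days remain in April 1995 after the 21st (30 − 21).
Full months from May 1995 through July 1996 contribute their day counts.
Then 27 days into August 1996.
Total: 9 + 31 + 30 + 31 + 31 + 30 + 31 + 30 + 31 + 31 + 29 + 31 + 30 + 31 + 30 + 31 + 27 = 494.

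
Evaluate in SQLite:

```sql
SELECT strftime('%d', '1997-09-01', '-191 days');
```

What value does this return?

22

First apply '-191 days': 1997-09-01 → 1997-02-22.
`%d` extracts the 2-digit day of month: 22.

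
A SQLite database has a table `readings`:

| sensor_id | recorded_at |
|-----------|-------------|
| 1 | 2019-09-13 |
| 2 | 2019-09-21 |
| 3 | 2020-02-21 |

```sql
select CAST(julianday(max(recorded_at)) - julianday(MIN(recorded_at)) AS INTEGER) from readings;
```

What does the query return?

MIN = 2019-09-13, MAX = 2020-02-21.
17 days remain in September 2019 after the 13th (30 − 13).
October 2019: 31 days.
November 2019: 30 days.
December 2019: 31 days.
January 2020: 31 days.
Then 21 days into February 2020.
Total: 17 + 31 + 30 + 31 + 31 + 21 = 161.

161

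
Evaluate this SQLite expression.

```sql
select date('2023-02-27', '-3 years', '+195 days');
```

Adding -3 years to 2023-02-27 gives 2020-02-27.
Applying '+195 days' to 2020-02-27: counting 195 days forward gives 2020-09-09.

2020-09-09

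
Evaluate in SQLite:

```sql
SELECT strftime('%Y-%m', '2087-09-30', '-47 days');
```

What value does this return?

2087-08

First apply '-47 days': 2087-09-30 → 2087-08-14.
`%Y-%m` extracts the year-month: 2087-08.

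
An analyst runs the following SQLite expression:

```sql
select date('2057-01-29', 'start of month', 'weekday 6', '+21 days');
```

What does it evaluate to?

2057-01-27

`start of month` rewinds 2057-01-29 to 2057-01-01.
`weekday 6` advances to the next Saturday; 2057-01-01 is a Monday, so it moves forward to 2057-01-06.
Advancing 21 more days within January lands on 2057-01-27.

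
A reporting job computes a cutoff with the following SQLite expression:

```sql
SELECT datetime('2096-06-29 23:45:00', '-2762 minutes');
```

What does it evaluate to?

2096-06-28 01:43:00

2762 minutes = 46h 2m; -2762 minutes from 2096-06-29 23:45:00 is 2096-06-28 01:43:00 (crosses midnight).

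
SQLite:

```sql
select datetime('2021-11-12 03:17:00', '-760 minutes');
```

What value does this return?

760 minutes = 12h 40m; -760 minutes from 2021-11-12 03:17:00 is 2021-11-11 14:37:00 (crosses midnight).

2021-11-11 14:37:00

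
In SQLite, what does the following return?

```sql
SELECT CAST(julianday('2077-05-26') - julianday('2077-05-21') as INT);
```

Both dates are in May 2077: 26 − 21 = 5.

5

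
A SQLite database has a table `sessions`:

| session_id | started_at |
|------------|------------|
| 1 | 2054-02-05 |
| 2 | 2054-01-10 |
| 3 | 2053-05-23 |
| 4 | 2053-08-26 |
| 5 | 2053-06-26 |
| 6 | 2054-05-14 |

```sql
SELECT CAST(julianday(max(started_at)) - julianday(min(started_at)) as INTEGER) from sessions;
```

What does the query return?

356

MIN = 2053-05-23, MAX = 2054-05-14.
8 days remain in May 2053 after the 23rd (31 − 23).
Full months from June 2053 through April 2054 contribute their day counts.
Then 14 days into May 2054.
Total: 8 + 30 + 31 + 31 + 30 + 31 + 30 + 31 + 31 + 28 + 31 + 30 + 14 = 356.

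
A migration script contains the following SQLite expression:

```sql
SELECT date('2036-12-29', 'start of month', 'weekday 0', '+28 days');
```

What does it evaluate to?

`start of month` rewinds 2036-12-29 to 2036-12-01.
`weekday 0` advances to the next Sunday; 2036-12-01 is a Monday, so it moves forward to 2036-12-07.
December 2036 has 31 days; 24 remain after the 7th, so 25 days reach 2037-01-01.
Advancing 3 more days within January lands on 2037-01-04.

2037-01-04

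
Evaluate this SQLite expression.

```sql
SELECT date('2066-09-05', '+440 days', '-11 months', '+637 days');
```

2068-09-16

Applying '+440 days' to 2066-09-05: counting 440 days forward gives 2067-11-19.
Adding -11 months to 2067-11-19 gives 2066-12-19.
Applying '+637 days' to 2066-12-19: counting 637 days forward gives 2068-09-16.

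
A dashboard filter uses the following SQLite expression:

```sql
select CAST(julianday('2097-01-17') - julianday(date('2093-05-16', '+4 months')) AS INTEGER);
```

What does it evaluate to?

1219

Adding +4 months to 2093-05-16 gives 2093-09-16.
14 days remain in September 2093 after the 16th (30 − 16).
Full months from October 2093 through December 2096 contribute their day counts.
Then 17 days into January 2097.
Total: 14 + 31 + 30 + 31 + 31 + 28 + 31 + 30 + 31 + 30 + 31 + 31 + 30 + 31 + 30 + 31 + 31 + 28 + 31 + 30 + 31 + 30 + 31 + 31 + 30 + 31 + 30 + 31 + 31 + 29 + 31 + 30 + 31 + 30 + 31 + 31 + 30 + 31 + 30 + 31 + 17 = 1219.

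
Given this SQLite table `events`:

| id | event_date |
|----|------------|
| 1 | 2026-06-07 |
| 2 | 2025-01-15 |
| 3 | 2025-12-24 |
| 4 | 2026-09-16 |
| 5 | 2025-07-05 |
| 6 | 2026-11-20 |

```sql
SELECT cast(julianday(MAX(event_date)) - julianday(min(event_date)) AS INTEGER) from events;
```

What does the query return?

674

MIN = 2025-01-15, MAX = 2026-11-20.
16 days remain in January 2025 after the 15th (31 − 15).
Full months from February 2025 through October 2026 contribute their day counts.
Then 20 days into November 2026.
Total: 16 + 28 + 31 + 30 + 31 + 30 + 31 + 31 + 30 + 31 + 30 + 31 + 31 + 28 + 31 + 30 + 31 + 30 + 31 + 31 + 30 + 31 + 20 = 674.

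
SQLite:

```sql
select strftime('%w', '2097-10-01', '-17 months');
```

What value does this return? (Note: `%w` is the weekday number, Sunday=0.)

First apply '-17 months': 2097-10-01 → 2096-05-01.
2096-05-01 is a Tuesday; with Sunday=0 that is 2.

2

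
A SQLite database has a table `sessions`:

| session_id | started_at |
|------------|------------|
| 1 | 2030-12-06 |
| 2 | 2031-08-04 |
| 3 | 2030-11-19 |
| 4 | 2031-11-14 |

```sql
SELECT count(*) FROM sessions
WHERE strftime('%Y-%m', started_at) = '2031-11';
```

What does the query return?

1

Rows with year-month 2031-11: 2031-11-14 → 1.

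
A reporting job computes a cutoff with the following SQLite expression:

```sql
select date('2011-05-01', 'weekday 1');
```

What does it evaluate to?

`weekday 1` advances to the next Monday; 2011-05-01 is a Sunday, so it moves forward to 2011-05-02.

2011-05-02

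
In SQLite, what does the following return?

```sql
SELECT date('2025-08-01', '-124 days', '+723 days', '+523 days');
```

Applying '-124 days' to 2025-08-01: counting 124 days back gives 2025-03-30.
Applying '+723 days' to 2025-03-30: counting 723 days forward gives 2027-03-23.
Applying '+523 days' to 2027-03-23: counting 523 days forward gives 2028-08-27.

2028-08-27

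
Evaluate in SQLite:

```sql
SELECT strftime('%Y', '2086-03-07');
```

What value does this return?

`%Y` extracts the 4-digit year: 2086.

2086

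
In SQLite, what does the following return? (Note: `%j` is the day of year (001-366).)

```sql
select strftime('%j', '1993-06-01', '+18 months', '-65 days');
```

270

First apply '+18 months', '-65 days': 1993-06-01 → 1994-09-27.
Day-of-year for 1994-09-27: days since 1994-01-01 inclusive = 270, zero-padded to 270.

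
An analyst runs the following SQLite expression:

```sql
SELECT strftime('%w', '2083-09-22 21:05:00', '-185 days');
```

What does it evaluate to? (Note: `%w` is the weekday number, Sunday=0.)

First apply '-185 days': 2083-09-22 21:05:00 → 2083-03-21 21:05:00.
2083-03-21 is a Sunday; with Sunday=0 that is 0.

0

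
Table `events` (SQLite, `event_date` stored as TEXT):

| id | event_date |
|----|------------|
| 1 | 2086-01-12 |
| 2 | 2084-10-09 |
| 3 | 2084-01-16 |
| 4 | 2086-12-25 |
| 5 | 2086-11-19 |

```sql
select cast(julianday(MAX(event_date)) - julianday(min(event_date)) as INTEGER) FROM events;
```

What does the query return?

MIN = 2084-01-16, MAX = 2086-12-25.
15 days remain in January 2084 after the 16th (31 − 16).
Full months from February 2084 through November 2086 contribute their day counts.
Then 25 days into December 2086.
Total: 15 + 29 + 31 + 30 + 31 + 30 + 31 + 31 + 30 + 31 + 30 + 31 + 31 + 28 + 31 + 30 + 31 + 30 + 31 + 31 + 30 + 31 + 30 + 31 + 31 + 28 + 31 + 30 + 31 + 30 + 31 + 31 + 30 + 31 + 30 + 25 = 1074.

1074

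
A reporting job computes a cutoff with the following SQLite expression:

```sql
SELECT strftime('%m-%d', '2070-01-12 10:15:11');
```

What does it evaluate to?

`%m-%d` extracts the month-day: 01-12.

01-12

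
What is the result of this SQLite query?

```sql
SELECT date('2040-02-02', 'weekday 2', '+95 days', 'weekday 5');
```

`weekday 2` advances to the next Tuesday; 2040-02-02 is a Thursday, so it moves forward to 2040-02-07.
Applying '+95 days' to 2040-02-07: counting 95 days forward gives 2040-05-12.
`weekday 5` advances to the next Friday; 2040-05-12 is a Saturday, so it moves forward to 2040-05-18.

2040-05-18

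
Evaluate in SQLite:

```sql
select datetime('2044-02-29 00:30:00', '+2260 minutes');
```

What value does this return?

2044-03-01 14:10:00

2260 minutes = 37h 40m; +2260 minutes from 2044-02-29 00:30:00 is 2044-03-01 14:10:00 (crosses midnight).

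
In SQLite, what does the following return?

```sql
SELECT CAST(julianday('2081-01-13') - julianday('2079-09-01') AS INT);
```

500

29 days remain in September 2079 after the 1st (30 − 1).
Full months from October 2079 through December 2080 contribute their day counts.
Then 13 days into January 2081.
Total: 29 + 31 + 30 + 31 + 31 + 29 + 31 + 30 + 31 + 30 + 31 + 31 + 30 + 31 + 30 + 31 + 13 = 500.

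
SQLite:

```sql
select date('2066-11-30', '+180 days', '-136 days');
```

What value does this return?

2067-01-13

Applying '+180 days' to 2066-11-30: counting 180 days forward gives 2067-05-29.
Applying '-136 days' to 2067-05-29: counting 136 days back gives 2067-01-13.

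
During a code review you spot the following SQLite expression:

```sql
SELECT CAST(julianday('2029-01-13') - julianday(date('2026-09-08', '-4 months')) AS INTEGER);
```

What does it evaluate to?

Adding -4 months to 2026-09-08 gives 2026-05-08.
23 days remain in May 2026 after the 8th (31 − 8).
Full months from June 2026 through December 2028 contribute their day counts.
Then 13 days into January 2029.
Total: 23 + 30 + 31 + 31 + 30 + 31 + 30 + 31 + 31 + 28 + 31 + 30 + 31 + 30 + 31 + 31 + 30 + 31 + 30 + 31 + 31 + 29 + 31 + 30 + 31 + 30 + 31 + 31 + 30 + 31 + 30 + 31 + 13 = 981.

981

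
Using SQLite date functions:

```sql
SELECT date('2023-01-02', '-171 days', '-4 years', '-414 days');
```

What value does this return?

Applying '-171 days' to 2023-01-02: counting 171 days back gives 2022-07-15.
Adding -4 years to 2022-07-15 gives 2018-07-15.
Applying '-414 days' to 2018-07-15: counting 414 days back gives 2017-05-27.

2017-05-27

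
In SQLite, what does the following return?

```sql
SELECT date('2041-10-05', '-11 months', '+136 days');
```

Adding -11 months to 2041-10-05 gives 2040-11-05.
Applying '+136 days' to 2040-11-05: counting 136 days forward gives 2041-03-21.

2041-03-21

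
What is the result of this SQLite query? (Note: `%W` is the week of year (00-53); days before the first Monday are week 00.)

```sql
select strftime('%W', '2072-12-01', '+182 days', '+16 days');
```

First apply '+182 days', '+16 days': 2072-12-01 → 2073-06-17.
2073-06-17 is a Saturday. SQLite's %W counts Mondays since the year started; the result is 24.

24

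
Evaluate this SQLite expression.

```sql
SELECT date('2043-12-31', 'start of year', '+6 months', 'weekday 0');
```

`start of year` rewinds 2043-12-31 to 2043-01-01.
Adding +6 months to 2043-01-01 gives 2043-07-01.
`weekday 0` advances to the next Sunday; 2043-07-01 is a Wednesday, so it moves forward to 2043-07-05.

2043-07-05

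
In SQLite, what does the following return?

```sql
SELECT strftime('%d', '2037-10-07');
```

07

`%d` extracts the 2-digit day of month: 07.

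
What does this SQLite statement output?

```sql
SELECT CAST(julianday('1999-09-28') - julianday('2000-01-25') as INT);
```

2 days remain in September 1999 after the 28th (30 − 28).
October 1999: 31 days.
November 1999: 30 days.
December 1999: 31 days.
Then 25 days into January 2000.
Total: 2 + 31 + 30 + 31 + 25 = 119.
The subtraction is earlier − later, so the result is −119 → -119.

-119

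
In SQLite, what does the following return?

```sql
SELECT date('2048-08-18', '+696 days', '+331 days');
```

Applying '+696 days' to 2048-08-18: counting 696 days forward gives 2050-07-15.
Applying '+331 days' to 2050-07-15: counting 331 days forward gives 2051-06-11.

2051-06-11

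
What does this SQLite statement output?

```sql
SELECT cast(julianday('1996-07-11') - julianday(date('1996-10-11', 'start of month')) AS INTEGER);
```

`start of month` rewinds 1996-10-11 to 1996-10-01.
20 days remain in July 1996 after the 11th (31 − 11).
August 1996: 31 days.
September 1996: 30 days.
Then 1 day into October 1996.
Total: 20 + 31 + 30 + 1 = 82.
The subtraction is earlier − later, so the result is −82 → -82.

-82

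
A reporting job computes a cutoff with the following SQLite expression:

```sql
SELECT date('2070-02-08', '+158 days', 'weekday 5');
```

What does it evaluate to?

2070-07-18

Applying '+158 days' to 2070-02-08: counting 158 days forward gives 2070-07-16.
`weekday 5` advances to the next Friday; 2070-07-16 is a Wednesday, so it moves forward to 2070-07-18.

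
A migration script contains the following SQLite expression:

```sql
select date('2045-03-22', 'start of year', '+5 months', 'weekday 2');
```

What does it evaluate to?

2045-06-06

`start of year` rewinds 2045-03-22 to 2045-01-01.
Adding +5 months to 2045-01-01 gives 2045-06-01.
`weekday 2` advances to the next Tuesday; 2045-06-01 is a Thursday, so it moves forward to 2045-06-06.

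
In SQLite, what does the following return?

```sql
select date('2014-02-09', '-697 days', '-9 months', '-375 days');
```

2010-06-04

Applying '-697 days' to 2014-02-09: counting 697 days back gives 2012-03-14.
Adding -9 months to 2012-03-14 gives 2011-06-14.
Applying '-375 days' to 2011-06-14: counting 375 days back gives 2010-06-04.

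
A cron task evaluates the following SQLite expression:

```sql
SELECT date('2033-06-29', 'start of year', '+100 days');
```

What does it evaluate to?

2033-04-11

`start of year` rewinds 2033-06-29 to 2033-01-01.
Applying '+100 days' to 2033-01-01: counting 100 days forward gives 2033-04-11.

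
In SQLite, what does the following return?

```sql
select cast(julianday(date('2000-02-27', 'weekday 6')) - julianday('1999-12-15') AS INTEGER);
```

`weekday 6` advances to the next Saturday; 2000-02-27 is a Sunday, so it moves forward to 2000-03-04.
16 days remain in December 1999 after the 15th (31 − 15).
January 2000: 31 days.
February 2000: 29 days (leap year).
Then 4 days into March 2000.
Total: 16 + 31 + 29 + 4 = 80.

80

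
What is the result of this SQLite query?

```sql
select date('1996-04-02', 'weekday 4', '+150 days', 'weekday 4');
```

1996-09-05

`weekday 4` advances to the next Thursday; 1996-04-02 is a Tuesday, so it moves forward to 1996-04-04.
Applying '+150 days' to 1996-04-04: counting 150 days forward gives 1996-09-01.
`weekday 4` advances to the next Thursday; 1996-09-01 is a Sunday, so it moves forward to 1996-09-05.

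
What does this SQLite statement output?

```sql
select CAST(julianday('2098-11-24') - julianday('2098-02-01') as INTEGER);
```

27 days remain in February 2098 after the 1st (28 − 1).
Full months from March 2098 through October 2098 contribute their day counts.
Then 24 days into November 2098.
Total: 27 + 31 + 30 + 31 + 30 + 31 + 31 + 30 + 31 + 24 = 296.

296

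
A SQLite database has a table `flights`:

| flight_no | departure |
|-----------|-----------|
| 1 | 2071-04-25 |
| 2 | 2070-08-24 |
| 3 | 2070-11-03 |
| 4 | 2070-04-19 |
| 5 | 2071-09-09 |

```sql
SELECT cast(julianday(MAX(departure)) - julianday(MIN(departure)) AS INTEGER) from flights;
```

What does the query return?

MIN = 2070-04-19, MAX = 2071-09-09.
11 days remain in April 2070 after the 19th (30 − 19).
Full months from May 2070 through August 2071 contribute their day counts.
Then 9 days into September 2071.
Total: 11 + 31 + 30 + 31 + 31 + 30 + 31 + 30 + 31 + 31 + 28 + 31 + 30 + 31 + 30 + 31 + 31 + 9 = 508.

508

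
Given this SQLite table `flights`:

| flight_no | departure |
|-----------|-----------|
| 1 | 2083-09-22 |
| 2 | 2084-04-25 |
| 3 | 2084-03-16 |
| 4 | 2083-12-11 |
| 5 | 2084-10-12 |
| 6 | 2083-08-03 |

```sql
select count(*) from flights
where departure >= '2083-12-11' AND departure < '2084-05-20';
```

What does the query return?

3

Rows in [2083-12-11, 2084-05-20): 2084-04-25, 2084-03-16, 2083-12-11 → 3 rows.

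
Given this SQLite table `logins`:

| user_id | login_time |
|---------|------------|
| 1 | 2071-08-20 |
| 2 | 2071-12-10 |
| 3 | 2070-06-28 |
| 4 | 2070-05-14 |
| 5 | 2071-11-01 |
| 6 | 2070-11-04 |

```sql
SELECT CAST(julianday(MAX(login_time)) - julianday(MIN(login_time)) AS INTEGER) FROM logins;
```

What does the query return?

575

MIN = 2070-05-14, MAX = 2071-12-10.
17 days remain in May 2070 after the 14th (31 − 14).
Full months from June 2070 through November 2071 contribute their day counts.
Then 10 days into December 2071.
Total: 17 + 30 + 31 + 31 + 30 + 31 + 30 + 31 + 31 + 28 + 31 + 30 + 31 + 30 + 31 + 31 + 30 + 31 + 30 + 10 = 575.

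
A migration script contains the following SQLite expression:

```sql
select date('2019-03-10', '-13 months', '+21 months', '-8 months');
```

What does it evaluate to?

2019-03-10

Adding -13 months to 2019-03-10 gives 2018-02-10.
Adding +21 months to 2018-02-10 gives 2019-11-10.
Adding -8 months to 2019-11-10 gives 2019-03-10.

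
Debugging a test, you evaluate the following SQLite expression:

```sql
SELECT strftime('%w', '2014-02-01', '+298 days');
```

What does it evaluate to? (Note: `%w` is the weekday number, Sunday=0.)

3

First apply '+298 days': 2014-02-01 → 2014-11-26.
2014-11-26 is a Wednesday; with Sunday=0 that is 3.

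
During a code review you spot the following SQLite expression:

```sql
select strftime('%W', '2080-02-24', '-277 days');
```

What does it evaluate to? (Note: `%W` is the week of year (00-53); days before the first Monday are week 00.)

First apply '-277 days': 2080-02-24 → 2079-05-23.
2079-05-23 is a Tuesday. SQLite's %W counts Mondays since the year started; the result is 21.

21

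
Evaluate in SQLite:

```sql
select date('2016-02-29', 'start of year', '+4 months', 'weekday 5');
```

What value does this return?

`start of year` rewinds 2016-02-29 to 2016-01-01.
Adding +4 months to 2016-01-01 gives 2016-05-01.
`weekday 5` advances to the next Friday; 2016-05-01 is a Sunday, so it moves forward to 2016-05-06.

2016-05-06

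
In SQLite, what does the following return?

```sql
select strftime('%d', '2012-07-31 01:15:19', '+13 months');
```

First apply '+13 months': 2012-07-31 01:15:19 → 2013-08-31 01:15:19.
`%d` extracts the 2-digit day of month: 31.

31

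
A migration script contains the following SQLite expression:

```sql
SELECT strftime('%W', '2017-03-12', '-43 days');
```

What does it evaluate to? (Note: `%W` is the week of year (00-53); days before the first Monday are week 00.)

04

First apply '-43 days': 2017-03-12 → 2017-01-28.
2017-01-28 is a Saturday. SQLite's %W counts Mondays since the year started; the result is 04.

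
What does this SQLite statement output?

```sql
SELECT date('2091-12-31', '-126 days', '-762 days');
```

Applying '-126 days' to 2091-12-31: counting 126 days back gives 2091-08-27.
Applying '-762 days' to 2091-08-27: counting 762 days back gives 2089-07-26.

2089-07-26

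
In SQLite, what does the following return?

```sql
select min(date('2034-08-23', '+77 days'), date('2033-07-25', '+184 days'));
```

2034-01-25

date('2034-08-23', '+77 days') → 2034-11-08.
date('2033-07-25', '+184 days') → 2034-01-25.
Earlier of the two is 2034-01-25.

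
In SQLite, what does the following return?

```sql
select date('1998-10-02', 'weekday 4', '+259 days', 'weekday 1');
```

`weekday 4` advances to the next Thursday; 1998-10-02 is a Friday, so it moves forward to 1998-10-08.
Applying '+259 days' to 1998-10-08: counting 259 days forward gives 1999-06-24.
`weekday 1` advances to the next Monday; 1999-06-24 is a Thursday, so it moves forward to 1999-06-28.

1999-06-28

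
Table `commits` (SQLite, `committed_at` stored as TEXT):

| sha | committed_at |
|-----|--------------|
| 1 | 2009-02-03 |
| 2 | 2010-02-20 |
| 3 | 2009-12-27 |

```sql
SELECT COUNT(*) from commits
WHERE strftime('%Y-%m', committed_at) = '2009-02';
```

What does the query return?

Rows with year-month 2009-02: 2009-02-03 → 1.

1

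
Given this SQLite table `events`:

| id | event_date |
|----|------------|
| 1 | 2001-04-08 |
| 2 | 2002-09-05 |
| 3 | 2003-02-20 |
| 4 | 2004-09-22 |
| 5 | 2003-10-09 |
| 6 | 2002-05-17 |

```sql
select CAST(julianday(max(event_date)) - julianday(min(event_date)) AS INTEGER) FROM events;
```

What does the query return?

MIN = 2001-04-08, MAX = 2004-09-22.
22 days remain in April 2001 after the 8th (30 − 8).
Full months from May 2001 through August 2004 contribute their day counts.
Then 22 days into September 2004.
Total: 22 + 31 + 30 + 31 + 31 + 30 + 31 + 30 + 31 + 31 + 28 + 31 + 30 + 31 + 30 + 31 + 31 + 30 + 31 + 30 + 31 + 31 + 28 + 31 + 30 + 31 + 30 + 31 + 31 + 30 + 31 + 30 + 31 + 31 + 29 + 31 + 30 + 31 + 30 + 31 + 31 + 22 = 1263.

1263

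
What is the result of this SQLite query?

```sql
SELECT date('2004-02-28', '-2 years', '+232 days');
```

2002-10-18

Adding -2 years to 2004-02-28 gives 2002-02-28.
Applying '+232 days' to 2002-02-28: counting 232 days forward gives 2002-10-18.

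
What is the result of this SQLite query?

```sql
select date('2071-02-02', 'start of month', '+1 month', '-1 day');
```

2071-02-28

`start of month` rewinds 2071-02-02 to 2071-02-01.
Adding +1 month to 2071-02-01 gives 2071-03-01.
Going back 1 day from 2071-03-01 reaches 2071-02-28 (last day of February, 28 days).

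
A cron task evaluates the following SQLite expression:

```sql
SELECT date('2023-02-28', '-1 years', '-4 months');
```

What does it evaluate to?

Adding -1 year to 2023-02-28 gives 2022-02-28.
Adding -4 months to 2022-02-28 gives 2021-10-28.

2021-10-28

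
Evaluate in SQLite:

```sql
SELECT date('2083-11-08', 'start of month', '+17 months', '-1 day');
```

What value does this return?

2085-03-31

`start of month` rewinds 2083-11-08 to 2083-11-01.
Adding +17 months to 2083-11-01 gives 2085-04-01.
Going back 1 day from 2085-04-01 reaches 2085-03-31 (last day of March, 31 days).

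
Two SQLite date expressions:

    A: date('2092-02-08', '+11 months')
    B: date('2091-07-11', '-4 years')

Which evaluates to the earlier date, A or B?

B

A = 2093-01-08.
B = 2087-07-11.
B is earlier.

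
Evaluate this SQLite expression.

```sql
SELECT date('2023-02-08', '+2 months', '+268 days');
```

2024-01-01

Adding +2 months to 2023-02-08 gives 2023-04-08.
Applying '+268 days' to 2023-04-08: counting 268 days forward gives 2024-01-01.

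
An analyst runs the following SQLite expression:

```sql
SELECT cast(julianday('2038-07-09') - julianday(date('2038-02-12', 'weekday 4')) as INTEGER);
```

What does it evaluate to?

141

`weekday 4` advances to the next Thursday; 2038-02-12 is a Friday, so it moves forward to 2038-02-18.
10 days remain in February 2038 after the 18th (28 − 18).
March 2038: 31 days.
April 2038: 30 days.
May 2038: 31 days.
June 2038: 30 days.
Then 9 days into July 2038.
Total: 10 + 31 + 30 + 31 + 30 + 9 = 141.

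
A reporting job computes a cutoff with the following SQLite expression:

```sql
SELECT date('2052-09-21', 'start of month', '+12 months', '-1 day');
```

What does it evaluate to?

`start of month` rewinds 2052-09-21 to 2052-09-01.
Adding +12 months to 2052-09-01 gives 2053-09-01.
Going back 1 day from 2053-09-01 reaches 2053-08-31 (last day of August, 31 days).

2053-08-31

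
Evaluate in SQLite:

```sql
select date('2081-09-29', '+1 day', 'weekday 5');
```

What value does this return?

Advancing 1 more day within September lands on 2081-09-30.
`weekday 5` advances to the next Friday; 2081-09-30 is a Tuesday, so it moves forward to 2081-10-03.

2081-10-03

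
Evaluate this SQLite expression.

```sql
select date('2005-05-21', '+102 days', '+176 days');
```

2006-02-23

Applying '+102 days' to 2005-05-21: counting 102 days forward gives 2005-08-31.
Applying '+176 days' to 2005-08-31: counting 176 days forward gives 2006-02-23.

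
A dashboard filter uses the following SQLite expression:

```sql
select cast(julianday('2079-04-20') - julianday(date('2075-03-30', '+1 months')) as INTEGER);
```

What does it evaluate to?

1451

Adding +1 month to 2075-03-30 gives 2075-04-30.
0 days remain in April 2075 after the 30th (30 − 30).
Full months from May 2075 through March 2079 contribute their day counts.
Then 20 days into April 2079.
Total: 0 + 31 + 30 + 31 + 31 + 30 + 31 + 30 + 31 + 31 + 29 + 31 + 30 + 31 + 30 + 31 + 31 + 30 + 31 + 30 + 31 + 31 + 28 + 31 + 30 + 31 + 30 + 31 + 31 + 30 + 31 + 30 + 31 + 31 + 28 + 31 + 30 + 31 + 30 + 31 + 31 + 30 + 31 + 30 + 31 + 31 + 28 + 31 + 20 = 1451.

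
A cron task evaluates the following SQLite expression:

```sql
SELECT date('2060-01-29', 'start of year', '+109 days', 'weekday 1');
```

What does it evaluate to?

2060-04-19

`start of year` rewinds 2060-01-29 to 2060-01-01.
Applying '+109 days' to 2060-01-01: counting 109 days forward gives 2060-04-19.
`weekday 1` advances to the next Monday; 2060-04-19 is already a Monday, so it stays at 2060-04-19.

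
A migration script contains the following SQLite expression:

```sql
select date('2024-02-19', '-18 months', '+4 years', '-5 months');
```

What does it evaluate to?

Adding -18 months to 2024-02-19 gives 2022-08-19.
Adding +4 years to 2022-08-19 gives 2026-08-19.
Adding -5 months to 2026-08-19 gives 2026-03-19.

2026-03-19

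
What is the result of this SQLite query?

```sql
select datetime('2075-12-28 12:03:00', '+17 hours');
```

+17 hours from 2075-12-28 12:03:00 is 2075-12-29 05:03:00 (crosses midnight).

2075-12-29 05:03:00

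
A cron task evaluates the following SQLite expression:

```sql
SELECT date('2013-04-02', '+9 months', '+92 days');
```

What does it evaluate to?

2014-04-04

Adding +9 months to 2013-04-02 gives 2014-01-02.
Applying '+92 days' to 2014-01-02: counting 92 days forward gives 2014-04-04.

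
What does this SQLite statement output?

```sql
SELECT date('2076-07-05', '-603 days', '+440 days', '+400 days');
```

Applying '-603 days' to 2076-07-05: counting 603 days back gives 2074-11-10.
Applying '+440 days' to 2074-11-10: counting 440 days forward gives 2076-01-24.
Applying '+400 days' to 2076-01-24: counting 400 days forward gives 2077-02-27.

2077-02-27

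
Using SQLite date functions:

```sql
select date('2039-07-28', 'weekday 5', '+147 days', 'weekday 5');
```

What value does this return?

2039-12-23

`weekday 5` advances to the next Friday; 2039-07-28 is a Thursday, so it moves forward to 2039-07-29.
Applying '+147 days' to 2039-07-29: counting 147 days forward gives 2039-12-23.
`weekday 5` advances to the next Friday; 2039-12-23 is already a Friday, so it stays at 2039-12-23.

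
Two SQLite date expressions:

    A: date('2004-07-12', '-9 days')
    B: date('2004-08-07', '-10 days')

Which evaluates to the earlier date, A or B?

A

A = 2004-07-03.
B = 2004-07-28.
A is earlier.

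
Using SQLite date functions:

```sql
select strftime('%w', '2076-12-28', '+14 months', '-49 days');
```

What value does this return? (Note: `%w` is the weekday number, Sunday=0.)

1

First apply '+14 months', '-49 days': 2076-12-28 → 2078-01-10.
2078-01-10 is a Monday; with Sunday=0 that is 1.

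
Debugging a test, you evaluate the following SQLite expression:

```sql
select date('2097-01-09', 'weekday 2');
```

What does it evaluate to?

`weekday 2` advances to the next Tuesday; 2097-01-09 is a Wednesday, so it moves forward to 2097-01-15.

2097-01-15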